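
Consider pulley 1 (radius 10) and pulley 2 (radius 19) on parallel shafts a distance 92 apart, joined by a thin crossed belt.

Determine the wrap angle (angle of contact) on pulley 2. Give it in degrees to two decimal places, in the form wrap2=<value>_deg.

wrap2=216.75_deg

crossed belt: β = asin((r1+r2)/C) = asin(29/92) = 18.3739°
wrap1 = wrap2 = π + 2β = 216.7479°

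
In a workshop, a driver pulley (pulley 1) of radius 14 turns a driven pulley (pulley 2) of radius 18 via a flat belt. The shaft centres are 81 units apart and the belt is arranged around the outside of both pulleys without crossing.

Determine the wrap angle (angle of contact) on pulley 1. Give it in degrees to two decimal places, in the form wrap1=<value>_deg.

open belt: β = asin((r2−r1)/C) = asin(4/81) = 2.8306°
wrap1 = π − 2β = 174.3389°
wrap2 = π + 2β = 185.6611°

wrap1=174.34_deg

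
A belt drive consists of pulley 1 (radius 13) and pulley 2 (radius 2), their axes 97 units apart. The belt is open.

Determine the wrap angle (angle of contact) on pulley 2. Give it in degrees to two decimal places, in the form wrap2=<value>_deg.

open belt: β = asin((r2−r1)/C) = asin(-11/97) = -6.5115°
wrap1 = π − 2β = 193.0229°
wrap2 = π + 2β = 166.9771°

wrap2=166.98_deg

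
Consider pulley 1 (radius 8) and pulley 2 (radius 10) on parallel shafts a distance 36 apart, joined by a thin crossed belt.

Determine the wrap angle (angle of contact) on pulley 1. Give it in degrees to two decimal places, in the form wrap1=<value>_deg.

crossed belt: β = asin((r1+r2)/C) = asin(18/36) = 30.0000°
wrap1 = wrap2 = π + 2β = 240.0000°

wrap1=240.00_deg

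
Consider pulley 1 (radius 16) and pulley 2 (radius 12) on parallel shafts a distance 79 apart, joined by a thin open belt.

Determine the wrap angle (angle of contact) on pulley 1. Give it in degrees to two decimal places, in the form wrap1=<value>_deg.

wrap1=185.80_deg

open belt: β = asin((r2−r1)/C) = asin(-4/79) = -2.9023°
wrap1 = π − 2β = 185.8046°
wrap2 = π + 2β = 174.1954°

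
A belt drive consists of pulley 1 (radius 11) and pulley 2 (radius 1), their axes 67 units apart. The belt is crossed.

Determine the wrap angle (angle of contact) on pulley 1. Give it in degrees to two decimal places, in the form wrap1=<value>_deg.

wrap1=200.64_deg

crossed belt: β = asin((r1+r2)/C) = asin(12/67) = 10.3176°
wrap1 = wrap2 = π + 2β = 200.6352°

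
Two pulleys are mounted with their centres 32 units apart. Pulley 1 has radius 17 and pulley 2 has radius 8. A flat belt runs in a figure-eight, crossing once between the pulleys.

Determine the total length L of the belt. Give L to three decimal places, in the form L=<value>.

crossed belt: β = asin((r1+r2)/C) = asin(25/32) = 51.3752°
wrap1 = wrap2 = π + 2β = 282.7503°
tangent length = C·cosβ = 19.9750
L = (r1+r2)·wrap + 2·C·cosβ = 25·4.9349 + 2·19.9750 = 163.3231

L=163.323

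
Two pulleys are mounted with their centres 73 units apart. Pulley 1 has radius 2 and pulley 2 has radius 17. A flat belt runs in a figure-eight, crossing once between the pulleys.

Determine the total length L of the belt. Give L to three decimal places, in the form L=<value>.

L=210.664

crossed belt: β = asin((r1+r2)/C) = asin(19/73) = 15.0863°
wrap1 = wrap2 = π + 2β = 210.1726°
tangent length = C·cosβ = 70.4840
L = (r1+r2)·wrap + 2·C·cosβ = 19·3.6682 + 2·70.4840 = 210.6640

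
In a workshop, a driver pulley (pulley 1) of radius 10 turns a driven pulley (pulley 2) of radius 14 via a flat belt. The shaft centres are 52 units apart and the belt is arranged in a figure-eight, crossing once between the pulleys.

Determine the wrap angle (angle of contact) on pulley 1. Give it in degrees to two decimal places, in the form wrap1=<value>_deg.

crossed belt: β = asin((r1+r2)/C) = asin(24/52) = 27.4864°
wrap1 = wrap2 = π + 2β = 234.9729°

wrap1=234.97_deg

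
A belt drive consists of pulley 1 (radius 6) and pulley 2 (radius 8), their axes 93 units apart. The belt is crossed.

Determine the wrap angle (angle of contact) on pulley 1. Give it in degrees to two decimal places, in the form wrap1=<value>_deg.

crossed belt: β = asin((r1+r2)/C) = asin(14/93) = 8.6581°
wrap1 = wrap2 = π + 2β = 197.3162°

wrap1=197.32_deg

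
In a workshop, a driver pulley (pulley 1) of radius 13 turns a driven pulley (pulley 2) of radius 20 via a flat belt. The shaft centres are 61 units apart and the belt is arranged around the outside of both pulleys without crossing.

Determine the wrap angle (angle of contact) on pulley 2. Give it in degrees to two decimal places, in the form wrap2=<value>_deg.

wrap2=193.18_deg

open belt: β = asin((r2−r1)/C) = asin(7/61) = 6.5894°
wrap1 = π − 2β = 166.8211°
wrap2 = π + 2β = 193.1789°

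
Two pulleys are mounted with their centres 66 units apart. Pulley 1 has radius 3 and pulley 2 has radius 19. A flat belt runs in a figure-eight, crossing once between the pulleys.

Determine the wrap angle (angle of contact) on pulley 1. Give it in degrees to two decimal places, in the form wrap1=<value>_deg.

crossed belt: β = asin((r1+r2)/C) = asin(22/66) = 19.4712°
wrap1 = wrap2 = π + 2β = 218.9424°

wrap1=218.94_deg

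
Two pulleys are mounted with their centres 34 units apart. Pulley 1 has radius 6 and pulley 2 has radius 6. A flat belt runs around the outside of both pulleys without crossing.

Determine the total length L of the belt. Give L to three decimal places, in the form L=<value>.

L=105.699

open belt: β = asin((r2−r1)/C) = asin(0/34) = 0.0000°
wrap1 = π − 2β = 180.0000°
wrap2 = π + 2β = 180.0000°
tangent length = C·cosβ = 34.0000
L = r1·wrap1 + r2·wrap2 + 2·C·cosβ = 6·3.1416 + 6·3.1416 + 2·34.0000 = 105.6991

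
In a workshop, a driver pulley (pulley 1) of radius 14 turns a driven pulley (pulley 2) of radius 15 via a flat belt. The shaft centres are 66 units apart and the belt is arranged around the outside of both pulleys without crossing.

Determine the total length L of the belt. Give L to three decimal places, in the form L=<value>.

open belt: β = asin((r2−r1)/C) = asin(1/66) = 0.8682°
wrap1 = π − 2β = 178.2637°
wrap2 = π + 2β = 181.7363°
tangent length = C·cosβ = 65.9924
L = r1·wrap1 + r2·wrap2 + 2·C·cosβ = 14·3.1113 + 15·3.1719 + 2·65.9924 = 223.1213

L=223.121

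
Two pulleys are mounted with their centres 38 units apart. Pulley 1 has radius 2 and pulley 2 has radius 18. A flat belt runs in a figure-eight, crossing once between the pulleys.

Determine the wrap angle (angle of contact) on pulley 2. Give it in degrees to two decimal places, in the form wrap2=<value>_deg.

crossed belt: β = asin((r1+r2)/C) = asin(20/38) = 31.7569°
wrap1 = wrap2 = π + 2β = 243.5137°

wrap2=243.51_deg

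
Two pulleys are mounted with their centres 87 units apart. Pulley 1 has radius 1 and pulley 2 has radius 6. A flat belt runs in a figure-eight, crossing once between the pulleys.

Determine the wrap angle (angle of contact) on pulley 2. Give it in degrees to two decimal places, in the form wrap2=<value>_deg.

wrap2=189.23_deg

crossed belt: β = asin((r1+r2)/C) = asin(7/87) = 4.6150°
wrap1 = wrap2 = π + 2β = 189.2300°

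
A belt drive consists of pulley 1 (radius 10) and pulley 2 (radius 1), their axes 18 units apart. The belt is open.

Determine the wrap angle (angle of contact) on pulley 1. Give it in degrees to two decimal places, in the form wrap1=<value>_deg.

open belt: β = asin((r2−r1)/C) = asin(-9/18) = -30.0000°
wrap1 = π − 2β = 240.0000°
wrap2 = π + 2β = 120.0000°

wrap1=240.00_deg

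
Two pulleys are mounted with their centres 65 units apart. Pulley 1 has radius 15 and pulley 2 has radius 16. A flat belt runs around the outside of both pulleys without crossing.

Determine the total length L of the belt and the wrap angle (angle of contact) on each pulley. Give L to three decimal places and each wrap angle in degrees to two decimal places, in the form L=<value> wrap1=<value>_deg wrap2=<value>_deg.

L=227.405 wrap1=178.24_deg wrap2=181.76_deg

open belt: β = asin((r2−r1)/C) = asin(1/65) = 0.8815°
wrap1 = π − 2β = 178.2370°
wrap2 = π + 2β = 181.7630°
tangent length = C·cosβ = 64.9923
L = r1·wrap1 + r2·wrap2 + 2·C·cosβ = 15·3.1108 + 16·3.1724 + 2·64.9923 = 227.4048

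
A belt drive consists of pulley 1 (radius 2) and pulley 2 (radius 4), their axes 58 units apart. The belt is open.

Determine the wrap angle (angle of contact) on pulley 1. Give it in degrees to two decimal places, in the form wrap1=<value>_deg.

wrap1=176.05_deg

open belt: β = asin((r2−r1)/C) = asin(2/58) = 1.9761°
wrap1 = π − 2β = 176.0478°
wrap2 = π + 2β = 183.9522°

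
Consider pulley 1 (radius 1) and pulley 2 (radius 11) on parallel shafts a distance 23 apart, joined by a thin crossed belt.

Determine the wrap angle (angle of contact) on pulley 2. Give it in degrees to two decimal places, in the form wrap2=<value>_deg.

wrap2=242.90_deg

crossed belt: β = asin((r1+r2)/C) = asin(12/23) = 31.4490°
wrap1 = wrap2 = π + 2β = 242.8980°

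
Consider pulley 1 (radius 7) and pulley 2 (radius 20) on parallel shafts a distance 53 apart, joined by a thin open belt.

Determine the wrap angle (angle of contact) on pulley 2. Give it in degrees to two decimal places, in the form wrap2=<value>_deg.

wrap2=208.40_deg

open belt: β = asin((r2−r1)/C) = asin(13/53) = 14.1986°
wrap1 = π − 2β = 151.6029°
wrap2 = π + 2β = 208.3971°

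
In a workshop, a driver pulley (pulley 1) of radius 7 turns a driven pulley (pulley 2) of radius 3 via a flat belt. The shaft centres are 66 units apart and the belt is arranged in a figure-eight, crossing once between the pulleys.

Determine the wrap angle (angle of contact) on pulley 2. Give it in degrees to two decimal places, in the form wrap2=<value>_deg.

crossed belt: β = asin((r1+r2)/C) = asin(10/66) = 8.7147°
wrap1 = wrap2 = π + 2β = 197.4295°

wrap2=197.43_deg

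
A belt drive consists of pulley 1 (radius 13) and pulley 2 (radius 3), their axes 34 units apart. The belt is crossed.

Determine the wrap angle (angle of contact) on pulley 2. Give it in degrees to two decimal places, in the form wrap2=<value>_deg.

crossed belt: β = asin((r1+r2)/C) = asin(16/34) = 28.0725°
wrap1 = wrap2 = π + 2β = 236.1450°

wrap2=236.14_deg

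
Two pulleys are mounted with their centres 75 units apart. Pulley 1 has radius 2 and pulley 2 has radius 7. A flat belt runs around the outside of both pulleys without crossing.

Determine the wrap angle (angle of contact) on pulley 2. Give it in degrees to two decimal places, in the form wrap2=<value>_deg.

open belt: β = asin((r2−r1)/C) = asin(5/75) = 3.8226°
wrap1 = π − 2β = 172.3549°
wrap2 = π + 2β = 187.6451°

wrap2=187.65_deg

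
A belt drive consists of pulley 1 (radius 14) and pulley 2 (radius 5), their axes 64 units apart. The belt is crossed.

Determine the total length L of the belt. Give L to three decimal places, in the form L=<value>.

L=193.373

crossed belt: β = asin((r1+r2)/C) = asin(19/64) = 17.2700°
wrap1 = wrap2 = π + 2β = 214.5400°
tangent length = C·cosβ = 61.1146
L = (r1+r2)·wrap + 2·C·cosβ = 19·3.7444 + 2·61.1146 = 193.3735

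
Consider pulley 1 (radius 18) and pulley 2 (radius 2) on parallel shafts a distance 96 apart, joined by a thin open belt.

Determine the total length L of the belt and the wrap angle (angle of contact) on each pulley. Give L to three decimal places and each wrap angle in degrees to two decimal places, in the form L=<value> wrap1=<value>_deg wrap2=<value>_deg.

open belt: β = asin((r2−r1)/C) = asin(-16/96) = -9.5941°
wrap1 = π − 2β = 199.1881°
wrap2 = π + 2β = 160.8119°
tangent length = C·cosβ = 94.6573
L = r1·wrap1 + r2·wrap2 + 2·C·cosβ = 18·3.4765 + 2·2.8067 + 2·94.6573 = 257.5047

L=257.505 wrap1=199.19_deg wrap2=160.81_deg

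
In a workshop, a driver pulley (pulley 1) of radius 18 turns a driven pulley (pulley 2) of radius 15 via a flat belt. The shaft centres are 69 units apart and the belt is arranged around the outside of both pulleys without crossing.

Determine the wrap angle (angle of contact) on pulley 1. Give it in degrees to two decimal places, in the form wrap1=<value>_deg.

wrap1=184.98_deg

open belt: β = asin((r2−r1)/C) = asin(-3/69) = -2.4919°
wrap1 = π − 2β = 184.9838°
wrap2 = π + 2β = 175.0162°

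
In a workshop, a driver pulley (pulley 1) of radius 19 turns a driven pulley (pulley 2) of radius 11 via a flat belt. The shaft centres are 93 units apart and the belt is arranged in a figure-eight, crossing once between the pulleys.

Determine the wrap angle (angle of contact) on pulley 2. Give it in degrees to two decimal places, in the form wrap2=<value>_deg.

wrap2=217.64_deg

crossed belt: β = asin((r1+r2)/C) = asin(30/93) = 18.8191°
wrap1 = wrap2 = π + 2β = 217.6381°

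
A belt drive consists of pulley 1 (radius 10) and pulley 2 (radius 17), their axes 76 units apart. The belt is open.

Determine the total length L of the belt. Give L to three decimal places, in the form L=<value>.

open belt: β = asin((r2−r1)/C) = asin(7/76) = 5.2847°
wrap1 = π − 2β = 169.4305°
wrap2 = π + 2β = 190.5695°
tangent length = C·cosβ = 75.6769
L = r1·wrap1 + r2·wrap2 + 2·C·cosβ = 10·2.9571 + 17·3.3261 + 2·75.6769 = 237.4682

L=237.468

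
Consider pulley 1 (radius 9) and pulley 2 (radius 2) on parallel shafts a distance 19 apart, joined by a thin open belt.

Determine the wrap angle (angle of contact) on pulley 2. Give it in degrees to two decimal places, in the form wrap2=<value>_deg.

open belt: β = asin((r2−r1)/C) = asin(-7/19) = -21.6183°
wrap1 = π − 2β = 223.2365°
wrap2 = π + 2β = 136.7635°

wrap2=136.76_deg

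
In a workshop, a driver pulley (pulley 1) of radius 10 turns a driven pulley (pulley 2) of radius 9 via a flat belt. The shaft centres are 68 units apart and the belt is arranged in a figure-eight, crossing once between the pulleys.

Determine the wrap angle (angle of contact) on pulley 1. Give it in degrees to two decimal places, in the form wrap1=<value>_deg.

wrap1=212.45_deg

crossed belt: β = asin((r1+r2)/C) = asin(19/68) = 16.2251°
wrap1 = wrap2 = π + 2β = 212.4502°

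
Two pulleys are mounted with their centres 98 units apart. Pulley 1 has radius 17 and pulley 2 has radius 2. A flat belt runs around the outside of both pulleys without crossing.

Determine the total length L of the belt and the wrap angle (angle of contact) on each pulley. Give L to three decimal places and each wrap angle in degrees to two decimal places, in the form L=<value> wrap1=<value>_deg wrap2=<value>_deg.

L=257.991 wrap1=197.61_deg wrap2=162.39_deg

open belt: β = asin((r2−r1)/C) = asin(-15/98) = -8.8044°
wrap1 = π − 2β = 197.6087°
wrap2 = π + 2β = 162.3913°
tangent length = C·cosβ = 96.8452
L = r1·wrap1 + r2·wrap2 + 2·C·cosβ = 17·3.4489 + 2·2.8343 + 2·96.8452 = 257.9907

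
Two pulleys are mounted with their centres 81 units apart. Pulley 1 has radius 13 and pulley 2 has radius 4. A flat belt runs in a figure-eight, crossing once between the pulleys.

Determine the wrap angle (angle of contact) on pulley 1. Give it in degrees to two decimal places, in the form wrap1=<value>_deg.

crossed belt: β = asin((r1+r2)/C) = asin(17/81) = 12.1151°
wrap1 = wrap2 = π + 2β = 204.2302°

wrap1=204.23_deg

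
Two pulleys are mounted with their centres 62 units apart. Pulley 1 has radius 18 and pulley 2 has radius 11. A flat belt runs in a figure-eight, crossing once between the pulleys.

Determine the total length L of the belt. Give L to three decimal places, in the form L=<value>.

L=228.936

crossed belt: β = asin((r1+r2)/C) = asin(29/62) = 27.8878°
wrap1 = wrap2 = π + 2β = 235.7756°
tangent length = C·cosβ = 54.7996
L = (r1+r2)·wrap + 2·C·cosβ = 29·4.1151 + 2·54.7996 = 228.9360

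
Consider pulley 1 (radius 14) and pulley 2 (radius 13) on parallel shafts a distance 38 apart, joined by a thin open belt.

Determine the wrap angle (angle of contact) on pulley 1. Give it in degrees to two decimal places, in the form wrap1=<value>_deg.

wrap1=183.02_deg

open belt: β = asin((r2−r1)/C) = asin(-1/38) = -1.5080°
wrap1 = π − 2β = 183.0159°
wrap2 = π + 2β = 176.9841°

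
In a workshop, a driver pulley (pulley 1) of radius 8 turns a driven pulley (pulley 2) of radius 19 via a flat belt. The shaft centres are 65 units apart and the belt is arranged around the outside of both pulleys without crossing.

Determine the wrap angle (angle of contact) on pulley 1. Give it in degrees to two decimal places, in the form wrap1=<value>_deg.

open belt: β = asin((r2−r1)/C) = asin(11/65) = 9.7431°
wrap1 = π − 2β = 160.5138°
wrap2 = π + 2β = 199.4862°

wrap1=160.51_deg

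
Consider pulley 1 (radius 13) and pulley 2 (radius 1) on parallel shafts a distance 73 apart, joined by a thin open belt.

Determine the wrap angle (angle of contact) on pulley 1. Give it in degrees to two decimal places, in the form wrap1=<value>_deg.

open belt: β = asin((r2−r1)/C) = asin(-12/73) = -9.4614°
wrap1 = π − 2β = 198.9229°
wrap2 = π + 2β = 161.0771°

wrap1=198.92_deg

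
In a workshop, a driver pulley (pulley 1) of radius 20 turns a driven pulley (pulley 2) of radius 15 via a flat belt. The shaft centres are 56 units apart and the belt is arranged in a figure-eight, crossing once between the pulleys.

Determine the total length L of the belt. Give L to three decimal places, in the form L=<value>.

crossed belt: β = asin((r1+r2)/C) = asin(35/56) = 38.6822°
wrap1 = wrap2 = π + 2β = 257.3644°
tangent length = C·cosβ = 43.7150
L = (r1+r2)·wrap + 2·C·cosβ = 35·4.4919 + 2·43.7150 = 244.6449

L=244.645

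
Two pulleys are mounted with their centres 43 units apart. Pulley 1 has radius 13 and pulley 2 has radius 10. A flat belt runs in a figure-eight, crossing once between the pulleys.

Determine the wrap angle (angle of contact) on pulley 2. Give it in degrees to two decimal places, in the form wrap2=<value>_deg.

crossed belt: β = asin((r1+r2)/C) = asin(23/43) = 32.3360°
wrap1 = wrap2 = π + 2β = 244.6721°

wrap2=244.67_deg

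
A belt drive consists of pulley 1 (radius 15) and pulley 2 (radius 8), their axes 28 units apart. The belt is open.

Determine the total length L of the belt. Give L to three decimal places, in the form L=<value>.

open belt: β = asin((r2−r1)/C) = asin(-7/28) = -14.4775°
wrap1 = π − 2β = 208.9550°
wrap2 = π + 2β = 151.0450°
tangent length = C·cosβ = 27.1109
L = r1·wrap1 + r2·wrap2 + 2·C·cosβ = 15·3.6470 + 8·2.6362 + 2·27.1109 = 130.0159

L=130.016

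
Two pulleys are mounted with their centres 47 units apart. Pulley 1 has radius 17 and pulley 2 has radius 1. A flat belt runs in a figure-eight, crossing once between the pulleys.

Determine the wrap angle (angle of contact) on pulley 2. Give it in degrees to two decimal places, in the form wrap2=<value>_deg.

wrap2=225.04_deg

crossed belt: β = asin((r1+r2)/C) = asin(18/47) = 22.5183°
wrap1 = wrap2 = π + 2β = 225.0366°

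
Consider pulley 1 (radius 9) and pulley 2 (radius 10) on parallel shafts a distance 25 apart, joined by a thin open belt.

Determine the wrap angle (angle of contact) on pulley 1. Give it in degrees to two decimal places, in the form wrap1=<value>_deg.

wrap1=175.42_deg

open belt: β = asin((r2−r1)/C) = asin(1/25) = 2.2924°
wrap1 = π − 2β = 175.4151°
wrap2 = π + 2β = 184.5849°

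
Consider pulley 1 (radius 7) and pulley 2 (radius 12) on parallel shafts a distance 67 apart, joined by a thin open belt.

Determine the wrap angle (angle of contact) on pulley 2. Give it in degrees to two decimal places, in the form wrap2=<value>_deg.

wrap2=188.56_deg

open belt: β = asin((r2−r1)/C) = asin(5/67) = 4.2798°
wrap1 = π − 2β = 171.4404°
wrap2 = π + 2β = 188.5596°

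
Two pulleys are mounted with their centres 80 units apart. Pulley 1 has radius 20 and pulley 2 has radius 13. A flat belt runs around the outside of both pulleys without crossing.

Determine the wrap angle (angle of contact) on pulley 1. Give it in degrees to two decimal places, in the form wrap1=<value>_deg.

open belt: β = asin((r2−r1)/C) = asin(-7/80) = -5.0198°
wrap1 = π − 2β = 190.0396°
wrap2 = π + 2β = 169.9604°

wrap1=190.04_deg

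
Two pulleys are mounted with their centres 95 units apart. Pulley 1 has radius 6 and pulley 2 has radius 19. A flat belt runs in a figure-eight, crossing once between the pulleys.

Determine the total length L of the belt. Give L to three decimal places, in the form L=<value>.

crossed belt: β = asin((r1+r2)/C) = asin(25/95) = 15.2575°
wrap1 = wrap2 = π + 2β = 210.5150°
tangent length = C·cosβ = 91.6515
L = (r1+r2)·wrap + 2·C·cosβ = 25·3.6742 + 2·91.6515 = 275.1575

L=275.158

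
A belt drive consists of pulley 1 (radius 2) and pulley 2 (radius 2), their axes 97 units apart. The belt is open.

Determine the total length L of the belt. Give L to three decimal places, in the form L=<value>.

open belt: β = asin((r2−r1)/C) = asin(0/97) = 0.0000°
wrap1 = π − 2β = 180.0000°
wrap2 = π + 2β = 180.0000°
tangent length = C·cosβ = 97.0000
L = r1·wrap1 + r2·wrap2 + 2·C·cosβ = 2·3.1416 + 2·3.1416 + 2·97.0000 = 206.5664

L=206.566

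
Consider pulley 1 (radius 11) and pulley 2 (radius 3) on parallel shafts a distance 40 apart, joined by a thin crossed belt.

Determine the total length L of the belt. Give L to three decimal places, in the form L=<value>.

crossed belt: β = asin((r1+r2)/C) = asin(14/40) = 20.4873°
wrap1 = wrap2 = π + 2β = 220.9746°
tangent length = C·cosβ = 37.4700
L = (r1+r2)·wrap + 2·C·cosβ = 14·3.8567 + 2·37.4700 = 128.9343

L=128.934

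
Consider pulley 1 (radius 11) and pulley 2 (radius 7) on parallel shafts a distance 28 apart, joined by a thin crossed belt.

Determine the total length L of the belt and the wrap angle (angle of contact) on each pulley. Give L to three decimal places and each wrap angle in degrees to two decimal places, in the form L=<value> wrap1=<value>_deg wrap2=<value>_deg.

crossed belt: β = asin((r1+r2)/C) = asin(18/28) = 40.0052°
wrap1 = wrap2 = π + 2β = 260.0104°
tangent length = C·cosβ = 21.4476
L = (r1+r2)·wrap + 2·C·cosβ = 18·4.5380 + 2·21.4476 = 124.5799

L=124.580 wrap1=260.01_deg wrap2=260.01_deg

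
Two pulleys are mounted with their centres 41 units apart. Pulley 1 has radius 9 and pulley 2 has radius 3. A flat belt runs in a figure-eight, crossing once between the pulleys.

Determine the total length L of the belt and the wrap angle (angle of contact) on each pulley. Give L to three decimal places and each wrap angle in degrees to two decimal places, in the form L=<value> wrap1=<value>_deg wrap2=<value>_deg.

crossed belt: β = asin((r1+r2)/C) = asin(12/41) = 17.0186°
wrap1 = wrap2 = π + 2β = 214.0373°
tangent length = C·cosβ = 39.2046
L = (r1+r2)·wrap + 2·C·cosβ = 12·3.7357 + 2·39.2046 = 123.2370

L=123.237 wrap1=214.04_deg wrap2=214.04_deg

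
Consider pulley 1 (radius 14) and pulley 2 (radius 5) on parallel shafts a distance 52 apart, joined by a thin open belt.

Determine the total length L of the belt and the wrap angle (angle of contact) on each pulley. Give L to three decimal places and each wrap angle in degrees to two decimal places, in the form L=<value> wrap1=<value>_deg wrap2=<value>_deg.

open belt: β = asin((r2−r1)/C) = asin(-9/52) = -9.9668°
wrap1 = π − 2β = 199.9335°
wrap2 = π + 2β = 160.0665°
tangent length = C·cosβ = 51.2152
L = r1·wrap1 + r2·wrap2 + 2·C·cosβ = 14·3.4895 + 5·2.7937 + 2·51.2152 = 165.2519

L=165.252 wrap1=199.93_deg wrap2=160.07_deg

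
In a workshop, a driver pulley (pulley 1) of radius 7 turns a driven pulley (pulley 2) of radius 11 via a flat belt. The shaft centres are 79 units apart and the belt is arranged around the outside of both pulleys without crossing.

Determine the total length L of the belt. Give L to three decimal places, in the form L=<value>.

open belt: β = asin((r2−r1)/C) = asin(4/79) = 2.9023°
wrap1 = π − 2β = 174.1954°
wrap2 = π + 2β = 185.8046°
tangent length = C·cosβ = 78.8987
L = r1·wrap1 + r2·wrap2 + 2·C·cosβ = 7·3.0403 + 11·3.2429 + 2·78.8987 = 214.7512

L=214.751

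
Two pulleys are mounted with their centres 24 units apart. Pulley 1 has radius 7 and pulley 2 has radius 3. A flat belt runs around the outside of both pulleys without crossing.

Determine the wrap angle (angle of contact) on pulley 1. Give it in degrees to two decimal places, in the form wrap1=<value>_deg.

wrap1=199.19_deg

open belt: β = asin((r2−r1)/C) = asin(-4/24) = -9.5941°
wrap1 = π − 2β = 199.1881°
wrap2 = π + 2β = 160.8119°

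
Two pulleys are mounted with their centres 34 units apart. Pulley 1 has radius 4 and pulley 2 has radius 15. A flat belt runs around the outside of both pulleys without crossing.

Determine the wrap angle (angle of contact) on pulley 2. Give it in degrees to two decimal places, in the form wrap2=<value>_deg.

open belt: β = asin((r2−r1)/C) = asin(11/34) = 18.8765°
wrap1 = π − 2β = 142.2470°
wrap2 = π + 2β = 217.7530°

wrap2=217.75_deg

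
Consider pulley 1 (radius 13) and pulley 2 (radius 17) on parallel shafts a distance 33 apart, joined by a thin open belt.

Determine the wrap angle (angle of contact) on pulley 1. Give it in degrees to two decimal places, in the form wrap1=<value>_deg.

wrap1=166.08_deg

open belt: β = asin((r2−r1)/C) = asin(4/33) = 6.9621°
wrap1 = π − 2β = 166.0759°
wrap2 = π + 2β = 193.9241°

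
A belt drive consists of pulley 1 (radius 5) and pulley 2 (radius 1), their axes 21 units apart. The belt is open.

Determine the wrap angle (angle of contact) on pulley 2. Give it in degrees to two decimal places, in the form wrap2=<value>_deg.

wrap2=158.04_deg

open belt: β = asin((r2−r1)/C) = asin(-4/21) = -10.9806°
wrap1 = π − 2β = 201.9612°
wrap2 = π + 2β = 158.0388°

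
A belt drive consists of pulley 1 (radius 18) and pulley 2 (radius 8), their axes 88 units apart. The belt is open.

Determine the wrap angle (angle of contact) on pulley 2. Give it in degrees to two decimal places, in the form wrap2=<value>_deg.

open belt: β = asin((r2−r1)/C) = asin(-10/88) = -6.5250°
wrap1 = π − 2β = 193.0500°
wrap2 = π + 2β = 166.9500°

wrap2=166.95_deg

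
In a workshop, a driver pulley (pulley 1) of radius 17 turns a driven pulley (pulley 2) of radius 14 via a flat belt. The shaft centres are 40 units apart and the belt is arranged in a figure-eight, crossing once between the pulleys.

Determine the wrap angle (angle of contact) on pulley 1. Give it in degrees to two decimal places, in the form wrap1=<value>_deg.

crossed belt: β = asin((r1+r2)/C) = asin(31/40) = 50.8050°
wrap1 = wrap2 = π + 2β = 281.6101°

wrap1=281.61_deg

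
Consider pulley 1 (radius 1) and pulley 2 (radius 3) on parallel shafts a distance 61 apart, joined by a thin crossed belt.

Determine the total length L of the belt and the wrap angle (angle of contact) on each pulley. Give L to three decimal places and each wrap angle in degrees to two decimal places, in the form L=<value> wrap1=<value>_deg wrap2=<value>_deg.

crossed belt: β = asin((r1+r2)/C) = asin(4/61) = 3.7598°
wrap1 = wrap2 = π + 2β = 187.5196°
tangent length = C·cosβ = 60.8687
L = (r1+r2)·wrap + 2·C·cosβ = 4·3.2728 + 2·60.8687 = 134.8288

L=134.829 wrap1=187.52_deg wrap2=187.52_deg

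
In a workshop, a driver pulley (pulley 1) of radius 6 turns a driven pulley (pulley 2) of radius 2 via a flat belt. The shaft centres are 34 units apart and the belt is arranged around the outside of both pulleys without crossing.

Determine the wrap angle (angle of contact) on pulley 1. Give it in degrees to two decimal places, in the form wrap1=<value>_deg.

wrap1=193.51_deg

open belt: β = asin((r2−r1)/C) = asin(-4/34) = -6.7563°
wrap1 = π − 2β = 193.5127°
wrap2 = π + 2β = 166.4873°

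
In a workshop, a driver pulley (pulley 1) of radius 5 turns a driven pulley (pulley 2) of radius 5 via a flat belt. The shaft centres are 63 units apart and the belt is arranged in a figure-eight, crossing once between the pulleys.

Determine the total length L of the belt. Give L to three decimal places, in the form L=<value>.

crossed belt: β = asin((r1+r2)/C) = asin(10/63) = 9.1332°
wrap1 = wrap2 = π + 2β = 198.2664°
tangent length = C·cosβ = 62.2013
L = (r1+r2)·wrap + 2·C·cosβ = 10·3.4604 + 2·62.2013 = 159.0066

L=159.007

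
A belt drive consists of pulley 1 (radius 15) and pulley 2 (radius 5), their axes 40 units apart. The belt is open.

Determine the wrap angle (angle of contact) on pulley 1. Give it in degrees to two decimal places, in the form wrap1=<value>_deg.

wrap1=208.96_deg

open belt: β = asin((r2−r1)/C) = asin(-10/40) = -14.4775°
wrap1 = π − 2β = 208.9550°
wrap2 = π + 2β = 151.0450°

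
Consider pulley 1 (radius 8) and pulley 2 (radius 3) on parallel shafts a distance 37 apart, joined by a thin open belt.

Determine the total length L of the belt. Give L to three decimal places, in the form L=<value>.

L=109.234

open belt: β = asin((r2−r1)/C) = asin(-5/37) = -7.7664°
wrap1 = π − 2β = 195.5329°
wrap2 = π + 2β = 164.4671°
tangent length = C·cosβ = 36.6606
L = r1·wrap1 + r2·wrap2 + 2·C·cosβ = 8·3.4127 + 3·2.8705 + 2·36.6606 = 109.2342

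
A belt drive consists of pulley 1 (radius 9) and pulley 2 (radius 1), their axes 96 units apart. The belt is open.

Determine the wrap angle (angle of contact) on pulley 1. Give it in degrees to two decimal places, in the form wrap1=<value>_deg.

wrap1=189.56_deg

open belt: β = asin((r2−r1)/C) = asin(-8/96) = -4.7802°
wrap1 = π − 2β = 189.5604°
wrap2 = π + 2β = 170.4396°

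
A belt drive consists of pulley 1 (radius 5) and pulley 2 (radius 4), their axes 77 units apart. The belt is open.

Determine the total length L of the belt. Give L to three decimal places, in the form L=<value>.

open belt: β = asin((r2−r1)/C) = asin(-1/77) = -0.7441°
wrap1 = π − 2β = 181.4882°
wrap2 = π + 2β = 178.5118°
tangent length = C·cosβ = 76.9935
L = r1·wrap1 + r2·wrap2 + 2·C·cosβ = 5·3.1676 + 4·3.1156 + 2·76.9935 = 182.2873

L=182.287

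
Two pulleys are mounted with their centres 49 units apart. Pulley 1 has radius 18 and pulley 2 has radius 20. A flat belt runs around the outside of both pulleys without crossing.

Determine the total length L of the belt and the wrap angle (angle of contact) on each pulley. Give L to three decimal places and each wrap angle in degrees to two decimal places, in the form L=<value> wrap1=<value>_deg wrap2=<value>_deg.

L=217.462 wrap1=175.32_deg wrap2=184.68_deg

open belt: β = asin((r2−r1)/C) = asin(2/49) = 2.3393°
wrap1 = π − 2β = 175.3215°
wrap2 = π + 2β = 184.6785°
tangent length = C·cosβ = 48.9592
L = r1·wrap1 + r2·wrap2 + 2·C·cosβ = 18·3.0599 + 20·3.2232 + 2·48.9592 = 217.4622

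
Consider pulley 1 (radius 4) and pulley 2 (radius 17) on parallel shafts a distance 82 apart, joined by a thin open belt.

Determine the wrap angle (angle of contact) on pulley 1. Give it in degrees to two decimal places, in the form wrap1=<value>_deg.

open belt: β = asin((r2−r1)/C) = asin(13/82) = 9.1220°
wrap1 = π − 2β = 161.7561°
wrap2 = π + 2β = 198.2439°

wrap1=161.76_deg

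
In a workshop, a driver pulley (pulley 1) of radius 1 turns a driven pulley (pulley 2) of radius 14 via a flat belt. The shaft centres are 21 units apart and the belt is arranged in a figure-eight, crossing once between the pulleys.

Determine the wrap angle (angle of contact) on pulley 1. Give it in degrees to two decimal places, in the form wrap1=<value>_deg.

crossed belt: β = asin((r1+r2)/C) = asin(15/21) = 45.5847°
wrap1 = wrap2 = π + 2β = 271.1694°

wrap1=271.17_deg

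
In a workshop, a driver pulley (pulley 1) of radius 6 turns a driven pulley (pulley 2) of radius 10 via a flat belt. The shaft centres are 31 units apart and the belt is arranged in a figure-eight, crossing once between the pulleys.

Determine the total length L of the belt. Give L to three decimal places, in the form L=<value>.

crossed belt: β = asin((r1+r2)/C) = asin(16/31) = 31.0730°
wrap1 = wrap2 = π + 2β = 242.1459°
tangent length = C·cosβ = 26.5518
L = (r1+r2)·wrap + 2·C·cosβ = 16·4.2262 + 2·26.5518 = 120.7236

L=120.724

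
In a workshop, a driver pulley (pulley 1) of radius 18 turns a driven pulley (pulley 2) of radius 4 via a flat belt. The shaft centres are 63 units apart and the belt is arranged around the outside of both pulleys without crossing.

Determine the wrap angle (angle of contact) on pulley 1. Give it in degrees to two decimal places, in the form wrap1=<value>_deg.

wrap1=205.68_deg

open belt: β = asin((r2−r1)/C) = asin(-14/63) = -12.8396°
wrap1 = π − 2β = 205.6792°
wrap2 = π + 2β = 154.3208°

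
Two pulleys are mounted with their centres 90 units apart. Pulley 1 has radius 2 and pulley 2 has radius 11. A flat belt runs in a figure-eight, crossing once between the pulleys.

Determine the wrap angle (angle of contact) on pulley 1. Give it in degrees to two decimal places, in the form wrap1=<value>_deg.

wrap1=196.61_deg

crossed belt: β = asin((r1+r2)/C) = asin(13/90) = 8.3051°
wrap1 = wrap2 = π + 2β = 196.6102°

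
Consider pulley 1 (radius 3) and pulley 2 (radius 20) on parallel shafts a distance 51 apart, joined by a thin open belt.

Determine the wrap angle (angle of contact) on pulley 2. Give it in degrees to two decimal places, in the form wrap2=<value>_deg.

open belt: β = asin((r2−r1)/C) = asin(17/51) = 19.4712°
wrap1 = π − 2β = 141.0576°
wrap2 = π + 2β = 218.9424°

wrap2=218.94_deg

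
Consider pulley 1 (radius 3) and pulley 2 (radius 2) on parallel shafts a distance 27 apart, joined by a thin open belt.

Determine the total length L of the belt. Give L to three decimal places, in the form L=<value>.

open belt: β = asin((r2−r1)/C) = asin(-1/27) = -2.1226°
wrap1 = π − 2β = 184.2451°
wrap2 = π + 2β = 175.7549°
tangent length = C·cosβ = 26.9815
L = r1·wrap1 + r2·wrap2 + 2·C·cosβ = 3·3.2157 + 2·3.0675 + 2·26.9815 = 69.7450

L=69.745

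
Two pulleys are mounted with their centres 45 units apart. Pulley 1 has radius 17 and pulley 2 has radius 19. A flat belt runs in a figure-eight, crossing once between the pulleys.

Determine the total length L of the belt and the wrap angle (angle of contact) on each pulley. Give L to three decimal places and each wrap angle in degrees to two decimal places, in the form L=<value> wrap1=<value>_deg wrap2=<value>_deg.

crossed belt: β = asin((r1+r2)/C) = asin(36/45) = 53.1301°
wrap1 = wrap2 = π + 2β = 286.2602°
tangent length = C·cosβ = 27.0000
L = (r1+r2)·wrap + 2·C·cosβ = 36·4.9962 + 2·27.0000 = 233.8626

L=233.863 wrap1=286.26_deg wrap2=286.26_deg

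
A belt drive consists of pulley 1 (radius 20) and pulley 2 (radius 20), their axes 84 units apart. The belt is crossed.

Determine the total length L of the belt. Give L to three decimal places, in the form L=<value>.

crossed belt: β = asin((r1+r2)/C) = asin(40/84) = 28.4369°
wrap1 = wrap2 = π + 2β = 236.8738°
tangent length = C·cosβ = 73.8647
L = (r1+r2)·wrap + 2·C·cosβ = 40·4.1342 + 2·73.8647 = 313.0986

L=313.099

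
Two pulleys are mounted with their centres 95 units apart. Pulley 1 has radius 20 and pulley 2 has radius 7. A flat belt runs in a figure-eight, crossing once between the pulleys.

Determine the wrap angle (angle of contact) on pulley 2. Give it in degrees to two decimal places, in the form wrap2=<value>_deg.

wrap2=213.02_deg

crossed belt: β = asin((r1+r2)/C) = asin(27/95) = 16.5117°
wrap1 = wrap2 = π + 2β = 213.0233°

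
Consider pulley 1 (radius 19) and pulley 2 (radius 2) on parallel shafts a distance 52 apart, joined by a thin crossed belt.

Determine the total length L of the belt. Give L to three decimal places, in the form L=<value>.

crossed belt: β = asin((r1+r2)/C) = asin(21/52) = 23.8188°
wrap1 = wrap2 = π + 2β = 227.6377°
tangent length = C·cosβ = 47.5710
L = (r1+r2)·wrap + 2·C·cosβ = 21·3.9730 + 2·47.5710 = 178.5756

L=178.576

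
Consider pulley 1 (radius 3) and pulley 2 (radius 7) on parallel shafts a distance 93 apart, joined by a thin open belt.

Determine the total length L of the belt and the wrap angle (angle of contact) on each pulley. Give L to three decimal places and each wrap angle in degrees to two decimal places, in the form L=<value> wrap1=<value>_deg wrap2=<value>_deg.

open belt: β = asin((r2−r1)/C) = asin(4/93) = 2.4651°
wrap1 = π − 2β = 175.0698°
wrap2 = π + 2β = 184.9302°
tangent length = C·cosβ = 92.9139
L = r1·wrap1 + r2·wrap2 + 2·C·cosβ = 3·3.0555 + 7·3.2276 + 2·92.9139 = 217.5880

L=217.588 wrap1=175.07_deg wrap2=184.93_deg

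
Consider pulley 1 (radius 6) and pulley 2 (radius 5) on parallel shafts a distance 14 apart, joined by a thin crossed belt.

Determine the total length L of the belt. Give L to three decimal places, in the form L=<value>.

crossed belt: β = asin((r1+r2)/C) = asin(11/14) = 51.7868°
wrap1 = wrap2 = π + 2β = 283.5736°
tangent length = C·cosβ = 8.6603
L = (r1+r2)·wrap + 2·C·cosβ = 11·4.9493 + 2·8.6603 = 71.7627

L=71.763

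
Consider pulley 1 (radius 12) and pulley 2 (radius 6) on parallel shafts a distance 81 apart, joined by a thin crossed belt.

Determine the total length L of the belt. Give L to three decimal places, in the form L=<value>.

L=222.565

crossed belt: β = asin((r1+r2)/C) = asin(18/81) = 12.8396°
wrap1 = wrap2 = π + 2β = 205.6792°
tangent length = C·cosβ = 78.9747
L = (r1+r2)·wrap + 2·C·cosβ = 18·3.5898 + 2·78.9747 = 222.5654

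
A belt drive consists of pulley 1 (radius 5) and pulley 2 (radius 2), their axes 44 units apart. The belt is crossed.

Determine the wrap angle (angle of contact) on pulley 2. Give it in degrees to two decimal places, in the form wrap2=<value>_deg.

crossed belt: β = asin((r1+r2)/C) = asin(7/44) = 9.1541°
wrap1 = wrap2 = π + 2β = 198.3083°

wrap2=198.31_deg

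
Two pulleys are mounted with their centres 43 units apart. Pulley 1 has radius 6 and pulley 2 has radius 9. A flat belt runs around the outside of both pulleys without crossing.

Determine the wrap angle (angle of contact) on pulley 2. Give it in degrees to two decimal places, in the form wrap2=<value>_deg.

open belt: β = asin((r2−r1)/C) = asin(3/43) = 4.0006°
wrap1 = π − 2β = 171.9987°
wrap2 = π + 2β = 188.0013°

wrap2=188.00_deg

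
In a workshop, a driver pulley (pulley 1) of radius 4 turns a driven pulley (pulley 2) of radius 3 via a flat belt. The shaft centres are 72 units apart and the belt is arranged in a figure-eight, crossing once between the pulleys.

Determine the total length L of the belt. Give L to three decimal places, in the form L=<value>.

crossed belt: β = asin((r1+r2)/C) = asin(7/72) = 5.5792°
wrap1 = wrap2 = π + 2β = 191.1585°
tangent length = C·cosβ = 71.6589
L = (r1+r2)·wrap + 2·C·cosβ = 7·3.3363 + 2·71.6589 = 166.6722

L=166.672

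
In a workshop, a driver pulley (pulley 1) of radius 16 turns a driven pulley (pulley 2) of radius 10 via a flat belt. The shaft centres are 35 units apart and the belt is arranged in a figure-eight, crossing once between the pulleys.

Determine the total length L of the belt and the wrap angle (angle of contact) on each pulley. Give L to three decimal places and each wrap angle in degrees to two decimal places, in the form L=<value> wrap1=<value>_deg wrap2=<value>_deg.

crossed belt: β = asin((r1+r2)/C) = asin(26/35) = 47.9754°
wrap1 = wrap2 = π + 2β = 275.9507°
tangent length = C·cosβ = 23.4307
L = (r1+r2)·wrap + 2·C·cosβ = 26·4.8162 + 2·23.4307 = 172.0840

L=172.084 wrap1=275.95_deg wrap2=275.95_deg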